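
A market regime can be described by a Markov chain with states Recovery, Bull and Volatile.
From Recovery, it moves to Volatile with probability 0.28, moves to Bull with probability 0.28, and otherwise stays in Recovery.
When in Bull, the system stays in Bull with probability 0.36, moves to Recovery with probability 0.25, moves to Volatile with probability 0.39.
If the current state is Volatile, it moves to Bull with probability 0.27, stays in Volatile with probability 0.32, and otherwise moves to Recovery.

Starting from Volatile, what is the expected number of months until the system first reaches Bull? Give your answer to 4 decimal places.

Let t(s) be the expected number of months to first reach Bull from state s, with t(Bull) = 0. Conditioning on the first month:
t(Recovery) = 1 + 0.44·t(Recovery) + 0.28·t(Volatile)
t(Volatile) = 1 + 0.41·t(Recovery) + 0.32·t(Volatile)
Solving: t(Recovery) = 3.6090, t(Volatile) = 3.6466.
Expected months from Volatile to Bull: 3.6466.

3.6466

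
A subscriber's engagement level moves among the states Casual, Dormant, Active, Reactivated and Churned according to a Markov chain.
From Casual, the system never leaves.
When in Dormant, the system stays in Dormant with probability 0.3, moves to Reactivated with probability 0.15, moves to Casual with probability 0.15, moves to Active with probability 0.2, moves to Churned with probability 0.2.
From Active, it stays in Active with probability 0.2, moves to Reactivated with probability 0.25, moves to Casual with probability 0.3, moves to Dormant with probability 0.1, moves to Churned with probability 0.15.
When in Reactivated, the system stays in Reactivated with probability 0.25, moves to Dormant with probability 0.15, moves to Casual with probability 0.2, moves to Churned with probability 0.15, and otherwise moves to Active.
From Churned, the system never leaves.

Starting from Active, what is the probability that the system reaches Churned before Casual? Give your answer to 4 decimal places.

0.3806

Let h(s) be the probability of absorption at Churned starting from transient state s. Then h(Churned) = 1 and h(Casual) = 0. By first-step analysis:
h(Dormant) = 0.15·0 + 0.3·h(Dormant) + 0.2·h(Active) + 0.15·h(Reactivated) + 0.2·1
h(Active) = 0.3·0 + 0.1·h(Dormant) + 0.2·h(Active) + 0.25·h(Reactivated) + 0.15·1
h(Reactivated) = 0.2·0 + 0.15·h(Dormant) + 0.25·h(Active) + 0.25·h(Reactivated) + 0.15·1
Solving: h(Dormant) = 0.4853, h(Active) = 0.3806, h(Reactivated) = 0.4239.
Starting from Active, the probability is 0.3806.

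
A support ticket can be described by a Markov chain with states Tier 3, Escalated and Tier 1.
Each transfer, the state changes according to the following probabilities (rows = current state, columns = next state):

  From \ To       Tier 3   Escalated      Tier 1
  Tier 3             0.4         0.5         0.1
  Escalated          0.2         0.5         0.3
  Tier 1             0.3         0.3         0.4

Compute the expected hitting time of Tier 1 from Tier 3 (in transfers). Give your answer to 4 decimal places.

5.0000

Let t(s) be the expected number of transfers to first reach Tier 1 from state s, with t(Tier 1) = 0. Conditioning on the first transfer:
t(Tier 3) = 1 + 0.4·t(Tier 3) + 0.5·t(Escalated)
t(Escalated) = 1 + 0.2·t(Tier 3) + 0.5·t(Escalated)
Solving: t(Tier 3) = 5.0000, t(Escalated) = 4.0000.
Expected transfers from Tier 3 to Tier 1: 5.0000.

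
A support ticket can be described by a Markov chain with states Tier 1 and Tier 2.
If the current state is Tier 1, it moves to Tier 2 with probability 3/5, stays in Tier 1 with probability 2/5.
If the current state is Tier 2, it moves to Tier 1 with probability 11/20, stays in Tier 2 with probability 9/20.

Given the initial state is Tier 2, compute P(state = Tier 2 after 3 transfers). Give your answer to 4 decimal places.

Propagate the distribution vector 3 transfers from Tier 2.
After 0 transfers: (0.0000, 1.0000)
After 1 transfer: (0.5500, 0.4500)
After 2 transfers: (0.4675, 0.5325)
After 3 transfers: (0.4799, 0.5201)
P(in Tier 2 after 3 transfers) = 0.5201

0.5201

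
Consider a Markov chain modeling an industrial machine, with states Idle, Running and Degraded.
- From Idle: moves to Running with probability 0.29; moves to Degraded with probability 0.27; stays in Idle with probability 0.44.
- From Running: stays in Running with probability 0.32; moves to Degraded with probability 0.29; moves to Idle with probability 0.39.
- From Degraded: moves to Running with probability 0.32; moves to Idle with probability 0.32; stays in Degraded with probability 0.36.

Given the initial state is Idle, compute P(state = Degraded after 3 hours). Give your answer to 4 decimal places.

Propagate the distribution vector 3 hours from Idle.
After 0 hours: (1.0000, 0.0000, 0.0000)
After 1 hour: (0.4400, 0.2900, 0.2700)
After 2 hours: (0.3931, 0.3068, 0.3001)
After 3 hours: (0.3886, 0.3082, 0.3031)
P(in Degraded after 3 hours) = 0.3031

0.3031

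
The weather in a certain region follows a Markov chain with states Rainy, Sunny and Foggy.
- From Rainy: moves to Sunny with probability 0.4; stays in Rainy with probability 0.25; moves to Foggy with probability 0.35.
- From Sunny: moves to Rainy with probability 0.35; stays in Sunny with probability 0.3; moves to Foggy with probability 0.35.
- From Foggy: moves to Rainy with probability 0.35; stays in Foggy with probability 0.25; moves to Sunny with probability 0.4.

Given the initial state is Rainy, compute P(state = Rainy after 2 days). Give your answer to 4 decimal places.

Sum over the intermediate state after 1 day:
P = P(Rainy→Rainy)·P(Rainy→Rainy) + P(Rainy→Sunny)·P(Sunny→Rainy) + P(Rainy→Foggy)·P(Foggy→Rainy)
  = 0.25×0.25 + 0.4×0.35 + 0.35×0.35
  = 0.0625 + 0.1400 + 0.1225 = 0.3250

0.3250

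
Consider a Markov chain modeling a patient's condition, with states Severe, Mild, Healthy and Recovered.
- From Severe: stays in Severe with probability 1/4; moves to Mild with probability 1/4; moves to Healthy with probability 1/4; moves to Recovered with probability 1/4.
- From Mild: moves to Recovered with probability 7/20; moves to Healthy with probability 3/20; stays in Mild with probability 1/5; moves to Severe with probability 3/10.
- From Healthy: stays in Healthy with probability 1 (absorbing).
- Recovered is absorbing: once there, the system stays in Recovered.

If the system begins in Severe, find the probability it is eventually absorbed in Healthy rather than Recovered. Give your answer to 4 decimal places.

0.4524

Let h(s) be the probability of absorption at Healthy starting from transient state s. Then h(Healthy) = 1 and h(Recovered) = 0. By first-step analysis:
h(Severe) = 0.25·h(Severe) + 0.25·h(Mild) + 0.25·1 + 0.25·0
h(Mild) = 0.3·h(Severe) + 0.2·h(Mild) + 0.15·1 + 0.35·0
Solving: h(Severe) = 0.4524, h(Mild) = 0.3571.
Starting from Severe, the probability is 0.4524.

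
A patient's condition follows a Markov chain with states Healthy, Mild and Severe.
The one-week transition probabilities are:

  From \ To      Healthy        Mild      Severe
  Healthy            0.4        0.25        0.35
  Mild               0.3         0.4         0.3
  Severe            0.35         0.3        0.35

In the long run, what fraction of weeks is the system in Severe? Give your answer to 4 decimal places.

0.3343

Let the stationary distribution be π with π = πP and π_1 + π_2 + π_3 = 1.
π_1 = 0.4·π_1 + 0.3·π_2 + 0.35·π_3
π_2 = 0.25·π_1 + 0.4·π_2 + 0.3·π_3
Solving with the normalization constraint gives π = (0.3519, 0.3138, 0.3343).
So the stationary probability of Severe is 0.3343.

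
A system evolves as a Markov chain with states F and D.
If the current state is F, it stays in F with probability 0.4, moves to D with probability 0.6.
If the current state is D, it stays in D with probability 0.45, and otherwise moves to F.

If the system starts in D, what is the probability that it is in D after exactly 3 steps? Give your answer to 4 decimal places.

0.5201

Propagate the distribution vector 3 steps from D.
After 0 steps: (0.0000, 1.0000)
After 1 step: (0.5500, 0.4500)
After 2 steps: (0.4675, 0.5325)
After 3 steps: (0.4799, 0.5201)
P(in D after 3 steps) = 0.5201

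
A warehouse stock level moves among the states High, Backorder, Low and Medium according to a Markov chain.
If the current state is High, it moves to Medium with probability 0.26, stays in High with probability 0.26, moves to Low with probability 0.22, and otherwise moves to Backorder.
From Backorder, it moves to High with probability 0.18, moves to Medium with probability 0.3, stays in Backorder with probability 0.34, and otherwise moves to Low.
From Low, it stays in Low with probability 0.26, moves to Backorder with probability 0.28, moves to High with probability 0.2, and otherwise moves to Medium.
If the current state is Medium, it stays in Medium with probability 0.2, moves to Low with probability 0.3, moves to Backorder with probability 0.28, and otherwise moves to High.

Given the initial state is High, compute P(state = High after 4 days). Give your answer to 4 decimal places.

Propagate the distribution vector 4 days from High.
After 0 days: (1.0000, 0.0000, 0.0000, 0.0000)
After 1 day: (0.2600, 0.2600, 0.2200, 0.2600)
After 2 days: (0.2156, 0.2904, 0.2392, 0.2548)
After 3 days: (0.2122, 0.2931, 0.2383, 0.2563)
After 4 days: (0.2120, 0.2933, 0.2383, 0.2563)
P(in High after 4 days) = 0.2120

0.2120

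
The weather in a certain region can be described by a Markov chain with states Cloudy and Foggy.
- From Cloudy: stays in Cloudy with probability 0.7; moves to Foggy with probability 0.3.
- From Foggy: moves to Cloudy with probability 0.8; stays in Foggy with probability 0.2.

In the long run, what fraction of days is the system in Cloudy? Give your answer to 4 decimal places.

Let the stationary distribution be π with π = πP and π_1 + π_2 = 1.
π_1 = 0.7·π_1 + 0.8·π_2
Solving with the normalization constraint gives π = (0.7273, 0.2727).
So the stationary probability of Cloudy is 0.7273.

0.7273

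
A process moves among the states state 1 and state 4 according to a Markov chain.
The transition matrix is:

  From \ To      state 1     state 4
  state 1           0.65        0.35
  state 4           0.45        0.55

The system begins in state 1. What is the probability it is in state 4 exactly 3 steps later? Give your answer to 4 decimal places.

0.4340

Propagate the distribution vector 3 steps from state 1.
After 0 steps: (1.0000, 0.0000)
After 1 step: (0.6500, 0.3500)
After 2 steps: (0.5800, 0.4200)
After 3 steps: (0.5660, 0.4340)
P(in state 4 after 3 steps) = 0.4340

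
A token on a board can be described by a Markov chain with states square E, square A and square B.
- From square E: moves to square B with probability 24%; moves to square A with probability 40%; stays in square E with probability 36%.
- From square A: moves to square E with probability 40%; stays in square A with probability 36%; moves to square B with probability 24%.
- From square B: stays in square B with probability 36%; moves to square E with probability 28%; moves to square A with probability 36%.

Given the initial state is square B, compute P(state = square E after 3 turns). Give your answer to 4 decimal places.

0.3522

Propagate the distribution vector 3 turns from square B.
After 0 turns: (0.0000, 0.0000, 1.0000)
After 1 turn: (0.2800, 0.3600, 0.3600)
After 2 turns: (0.3456, 0.3712, 0.2832)
After 3 turns: (0.3522, 0.3738, 0.2740)
P(in square E after 3 turns) = 0.3522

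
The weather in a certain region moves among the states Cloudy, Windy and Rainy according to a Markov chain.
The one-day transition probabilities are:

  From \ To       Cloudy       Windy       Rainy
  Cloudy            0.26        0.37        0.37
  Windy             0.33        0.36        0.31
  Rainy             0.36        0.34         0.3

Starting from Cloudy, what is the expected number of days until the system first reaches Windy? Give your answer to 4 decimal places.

Let t(s) be the expected number of days to first reach Windy from state s, with t(Windy) = 0. Conditioning on the first day:
t(Cloudy) = 1 + 0.26·t(Cloudy) + 0.37·t(Rainy)
t(Rainy) = 1 + 0.36·t(Cloudy) + 0.3·t(Rainy)
Solving: t(Cloudy) = 2.7807, t(Rainy) = 2.8586.
Expected days from Cloudy to Windy: 2.7807.

2.7807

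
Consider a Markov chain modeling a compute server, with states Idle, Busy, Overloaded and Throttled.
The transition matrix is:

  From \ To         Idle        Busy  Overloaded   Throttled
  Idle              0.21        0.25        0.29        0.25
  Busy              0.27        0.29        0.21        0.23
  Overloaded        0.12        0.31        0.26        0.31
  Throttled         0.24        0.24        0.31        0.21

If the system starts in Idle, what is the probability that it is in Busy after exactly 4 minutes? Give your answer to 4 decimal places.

0.2744

Propagate the distribution vector 4 minutes from Idle.
After 0 minutes: (1.0000, 0.0000, 0.0000, 0.0000)
After 1 minute: (0.2100, 0.2500, 0.2900, 0.2500)
After 2 minutes: (0.2064, 0.2749, 0.2663, 0.2524)
After 3 minutes: (0.2101, 0.2745, 0.2651, 0.2504)
After 4 minutes: (0.2101, 0.2744, 0.2651, 0.2504)
P(in Busy after 4 minutes) = 0.2744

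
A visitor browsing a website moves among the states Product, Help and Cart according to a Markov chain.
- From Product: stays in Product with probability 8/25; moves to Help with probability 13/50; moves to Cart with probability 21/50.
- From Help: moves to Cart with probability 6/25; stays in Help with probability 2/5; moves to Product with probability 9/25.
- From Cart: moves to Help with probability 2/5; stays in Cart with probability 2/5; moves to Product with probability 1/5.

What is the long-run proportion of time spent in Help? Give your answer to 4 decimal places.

0.3590

Let the stationary distribution be π with π = πP and π_1 + π_2 + π_3 = 1.
π_1 = 0.32·π_1 + 0.36·π_2 + 0.2·π_3
π_2 = 0.26·π_1 + 0.4·π_2 + 0.4·π_3
Solving with the normalization constraint gives π = (0.2926, 0.3590, 0.3484).
So the stationary probability of Help is 0.3590.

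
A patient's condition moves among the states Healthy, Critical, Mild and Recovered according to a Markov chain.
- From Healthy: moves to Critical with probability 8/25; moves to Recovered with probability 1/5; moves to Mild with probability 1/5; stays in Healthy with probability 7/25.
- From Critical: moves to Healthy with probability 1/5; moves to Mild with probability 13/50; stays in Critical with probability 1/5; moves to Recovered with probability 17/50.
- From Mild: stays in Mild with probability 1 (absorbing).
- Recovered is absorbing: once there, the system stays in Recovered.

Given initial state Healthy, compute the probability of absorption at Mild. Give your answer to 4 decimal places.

0.4750

Let h(s) be the probability of absorption at Mild starting from transient state s. Then h(Mild) = 1 and h(Recovered) = 0. By first-step analysis:
h(Healthy) = 0.28·h(Healthy) + 0.32·h(Critical) + 0.2·1 + 0.2·0
h(Critical) = 0.2·h(Healthy) + 0.2·h(Critical) + 0.26·1 + 0.34·0
Solving: h(Healthy) = 0.4750, h(Critical) = 0.4438.
Starting from Healthy, the probability is 0.4750.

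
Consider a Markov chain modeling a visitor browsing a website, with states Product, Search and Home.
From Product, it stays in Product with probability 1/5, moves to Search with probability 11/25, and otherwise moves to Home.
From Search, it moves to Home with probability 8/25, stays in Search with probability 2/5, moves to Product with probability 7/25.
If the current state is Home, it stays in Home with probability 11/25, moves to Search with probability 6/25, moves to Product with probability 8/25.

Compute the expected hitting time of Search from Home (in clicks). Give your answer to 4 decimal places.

3.3654

Let t(s) be the expected number of clicks to first reach Search from state s, with t(Search) = 0. Conditioning on the first click:
t(Product) = 1 + 0.2·t(Product) + 0.36·t(Home)
t(Home) = 1 + 0.32·t(Product) + 0.44·t(Home)
Solving: t(Product) = 2.7644, t(Home) = 3.3654.
Expected clicks from Home to Search: 3.3654.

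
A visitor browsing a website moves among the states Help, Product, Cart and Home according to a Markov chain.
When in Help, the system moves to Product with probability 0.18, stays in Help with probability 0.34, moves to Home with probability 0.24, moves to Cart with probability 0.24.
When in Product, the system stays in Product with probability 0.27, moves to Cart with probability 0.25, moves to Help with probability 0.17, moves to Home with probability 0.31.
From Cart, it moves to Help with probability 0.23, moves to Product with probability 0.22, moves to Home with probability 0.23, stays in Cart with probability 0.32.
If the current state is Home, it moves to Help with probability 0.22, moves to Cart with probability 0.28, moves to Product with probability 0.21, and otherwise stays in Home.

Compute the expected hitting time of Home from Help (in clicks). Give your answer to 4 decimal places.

Let t(s) be the expected number of clicks to first reach Home from state s, with t(Home) = 0. Conditioning on the first click:
t(Help) = 1 + 0.34·t(Help) + 0.18·t(Product) + 0.24·t(Cart)
t(Product) = 1 + 0.17·t(Help) + 0.27·t(Product) + 0.25·t(Cart)
t(Cart) = 1 + 0.23·t(Help) + 0.22·t(Product) + 0.32·t(Cart)
Solving: t(Help) = 3.9679, t(Product) = 3.6630, t(Cart) = 3.9977.
Expected clicks from Help to Home: 3.9679.

3.9679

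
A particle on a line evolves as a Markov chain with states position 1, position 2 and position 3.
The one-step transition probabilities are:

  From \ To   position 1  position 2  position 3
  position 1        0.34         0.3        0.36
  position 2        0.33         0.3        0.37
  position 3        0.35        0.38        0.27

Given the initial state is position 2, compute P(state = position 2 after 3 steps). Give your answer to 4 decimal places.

Propagate the distribution vector 3 steps from position 2.
After 0 steps: (0.0000, 1.0000, 0.0000)
After 1 step: (0.3300, 0.3000, 0.3700)
After 2 steps: (0.3407, 0.3296, 0.3297)
After 3 steps: (0.3400, 0.3264, 0.3336)
P(in position 2 after 3 steps) = 0.3264

0.3264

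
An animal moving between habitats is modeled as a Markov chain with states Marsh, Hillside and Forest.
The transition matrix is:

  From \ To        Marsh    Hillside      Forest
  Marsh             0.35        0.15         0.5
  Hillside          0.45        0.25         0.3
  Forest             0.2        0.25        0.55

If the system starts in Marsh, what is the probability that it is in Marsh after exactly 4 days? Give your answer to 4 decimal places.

0.2998

Propagate the distribution vector 4 days from Marsh.
After 0 days: (1.0000, 0.0000, 0.0000)
After 1 day: (0.3500, 0.1500, 0.5000)
After 2 days: (0.2900, 0.2150, 0.4950)
After 3 days: (0.2973, 0.2210, 0.4818)
After 4 days: (0.2998, 0.2203, 0.4799)
P(in Marsh after 4 days) = 0.2998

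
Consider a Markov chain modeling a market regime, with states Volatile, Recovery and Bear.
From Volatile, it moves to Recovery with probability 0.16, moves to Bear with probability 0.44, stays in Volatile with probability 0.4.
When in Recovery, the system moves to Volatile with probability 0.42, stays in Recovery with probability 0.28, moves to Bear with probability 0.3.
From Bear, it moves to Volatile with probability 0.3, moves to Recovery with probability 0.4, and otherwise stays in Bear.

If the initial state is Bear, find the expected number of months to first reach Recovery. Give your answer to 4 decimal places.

Let t(s) be the expected number of months to first reach Recovery from state s, with t(Recovery) = 0. Conditioning on the first month:
t(Volatile) = 1 + 0.4·t(Volatile) + 0.44·t(Bear)
t(Bear) = 1 + 0.3·t(Volatile) + 0.3·t(Bear)
Solving: t(Volatile) = 3.9583, t(Bear) = 3.1250.
Expected months from Bear to Recovery: 3.1250.

3.1250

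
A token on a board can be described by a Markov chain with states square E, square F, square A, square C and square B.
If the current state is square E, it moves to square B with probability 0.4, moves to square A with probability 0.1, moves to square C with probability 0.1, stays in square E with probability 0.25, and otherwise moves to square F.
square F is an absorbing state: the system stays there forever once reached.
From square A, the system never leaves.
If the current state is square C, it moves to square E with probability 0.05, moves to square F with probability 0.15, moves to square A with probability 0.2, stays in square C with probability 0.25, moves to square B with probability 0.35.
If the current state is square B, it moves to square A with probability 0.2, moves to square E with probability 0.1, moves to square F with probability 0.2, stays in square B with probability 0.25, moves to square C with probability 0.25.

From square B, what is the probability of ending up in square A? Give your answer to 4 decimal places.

Let h(s) be the probability of absorption at square A starting from transient state s. Then h(square A) = 1 and h(square F) = 0. By first-step analysis:
h(square E) = 0.25·h(square E) + 0.15·0 + 0.1·1 + 0.1·h(square C) + 0.4·h(square B)
h(square C) = 0.05·h(square E) + 0.15·0 + 0.2·1 + 0.25·h(square C) + 0.35·h(square B)
h(square B) = 0.1·h(square E) + 0.2·0 + 0.2·1 + 0.25·h(square C) + 0.25·h(square B)
Solving: h(square E) = 0.4761, h(square C) = 0.5358, h(square B) = 0.5088.
Starting from square B, the probability is 0.5088.

0.5088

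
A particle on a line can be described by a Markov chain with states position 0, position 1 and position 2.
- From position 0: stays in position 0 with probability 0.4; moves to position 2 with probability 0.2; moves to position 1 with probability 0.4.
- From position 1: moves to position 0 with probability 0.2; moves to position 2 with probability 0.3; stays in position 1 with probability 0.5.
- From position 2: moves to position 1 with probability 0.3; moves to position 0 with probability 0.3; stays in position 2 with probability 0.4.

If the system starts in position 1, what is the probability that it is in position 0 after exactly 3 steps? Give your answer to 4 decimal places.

Propagate the distribution vector 3 steps from position 1.
After 0 steps: (0.0000, 1.0000, 0.0000)
After 1 step: (0.2000, 0.5000, 0.3000)
After 2 steps: (0.2700, 0.4200, 0.3100)
After 3 steps: (0.2850, 0.4110, 0.3040)
P(in position 0 after 3 steps) = 0.2850

0.2850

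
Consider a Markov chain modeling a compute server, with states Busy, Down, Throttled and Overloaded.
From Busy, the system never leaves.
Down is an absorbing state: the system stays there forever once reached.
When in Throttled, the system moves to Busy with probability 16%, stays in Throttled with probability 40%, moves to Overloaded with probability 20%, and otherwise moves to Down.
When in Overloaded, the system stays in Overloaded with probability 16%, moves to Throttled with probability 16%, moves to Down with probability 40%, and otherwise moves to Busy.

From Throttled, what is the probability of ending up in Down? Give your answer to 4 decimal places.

Let h(s) be the probability of absorption at Down starting from transient state s. Then h(Down) = 1 and h(Busy) = 0. By first-step analysis:
h(Throttled) = 0.16·0 + 0.24·1 + 0.4·h(Throttled) + 0.2·h(Overloaded)
h(Overloaded) = 0.28·0 + 0.4·1 + 0.16·h(Throttled) + 0.16·h(Overloaded)
Solving: h(Throttled) = 0.5966, h(Overloaded) = 0.5898.
Starting from Throttled, the probability is 0.5966.

0.5966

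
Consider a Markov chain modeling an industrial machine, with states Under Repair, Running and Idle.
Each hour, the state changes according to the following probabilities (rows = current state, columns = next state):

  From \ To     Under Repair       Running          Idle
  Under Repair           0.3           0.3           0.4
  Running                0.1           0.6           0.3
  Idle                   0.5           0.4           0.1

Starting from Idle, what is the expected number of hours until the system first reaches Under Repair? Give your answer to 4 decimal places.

3.3333

Let t(s) be the expected number of hours to first reach Under Repair from state s, with t(Under Repair) = 0. Conditioning on the first hour:
t(Running) = 1 + 0.6·t(Running) + 0.3·t(Idle)
t(Idle) = 1 + 0.4·t(Running) + 0.1·t(Idle)
Solving: t(Running) = 5.0000, t(Idle) = 3.3333.
Expected hours from Idle to Under Repair: 3.3333.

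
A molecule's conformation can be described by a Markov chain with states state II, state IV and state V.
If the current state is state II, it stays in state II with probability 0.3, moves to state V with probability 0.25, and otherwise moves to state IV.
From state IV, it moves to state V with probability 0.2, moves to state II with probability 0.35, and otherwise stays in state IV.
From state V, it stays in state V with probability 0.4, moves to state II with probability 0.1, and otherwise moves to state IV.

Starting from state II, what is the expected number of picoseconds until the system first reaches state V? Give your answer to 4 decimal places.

4.3956

Let t(s) be the expected number of picoseconds to first reach state V from state s, with t(state V) = 0. Conditioning on the first picosecond:
t(state II) = 1 + 0.3·t(state II) + 0.45·t(state IV)
t(state IV) = 1 + 0.35·t(state II) + 0.45·t(state IV)
Solving: t(state II) = 4.3956, t(state IV) = 4.6154.
Expected picoseconds from state II to state V: 4.3956.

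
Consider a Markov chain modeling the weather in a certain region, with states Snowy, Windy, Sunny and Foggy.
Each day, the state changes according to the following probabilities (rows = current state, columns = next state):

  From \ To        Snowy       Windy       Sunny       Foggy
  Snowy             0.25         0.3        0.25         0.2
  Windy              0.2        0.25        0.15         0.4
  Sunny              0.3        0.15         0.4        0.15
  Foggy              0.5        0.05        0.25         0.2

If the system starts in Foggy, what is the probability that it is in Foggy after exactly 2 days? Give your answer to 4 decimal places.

Propagate the distribution vector 2 days from Foggy.
After 0 days: (0.0000, 0.0000, 0.0000, 1.0000)
After 1 day: (0.5000, 0.0500, 0.2500, 0.2000)
After 2 days: (0.3100, 0.2100, 0.2825, 0.1975)
P(in Foggy after 2 days) = 0.1975

0.1975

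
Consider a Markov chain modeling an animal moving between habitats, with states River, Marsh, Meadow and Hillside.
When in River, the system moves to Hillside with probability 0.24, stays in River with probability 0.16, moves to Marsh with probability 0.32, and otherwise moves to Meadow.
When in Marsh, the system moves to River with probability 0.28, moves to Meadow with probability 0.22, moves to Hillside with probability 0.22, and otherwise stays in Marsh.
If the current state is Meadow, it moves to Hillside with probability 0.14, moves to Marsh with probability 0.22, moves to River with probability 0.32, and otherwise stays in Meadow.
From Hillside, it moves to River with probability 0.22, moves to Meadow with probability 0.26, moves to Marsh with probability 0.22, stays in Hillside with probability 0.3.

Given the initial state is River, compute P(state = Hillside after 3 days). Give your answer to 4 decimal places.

0.2214

Propagate the distribution vector 3 days from River.
After 0 days: (1.0000, 0.0000, 0.0000, 0.0000)
After 1 day: (0.1600, 0.3200, 0.2800, 0.2400)
After 2 days: (0.2576, 0.2552, 0.2672, 0.2200)
After 3 days: (0.2466, 0.2611, 0.2710, 0.2214)
P(in Hillside after 3 days) = 0.2214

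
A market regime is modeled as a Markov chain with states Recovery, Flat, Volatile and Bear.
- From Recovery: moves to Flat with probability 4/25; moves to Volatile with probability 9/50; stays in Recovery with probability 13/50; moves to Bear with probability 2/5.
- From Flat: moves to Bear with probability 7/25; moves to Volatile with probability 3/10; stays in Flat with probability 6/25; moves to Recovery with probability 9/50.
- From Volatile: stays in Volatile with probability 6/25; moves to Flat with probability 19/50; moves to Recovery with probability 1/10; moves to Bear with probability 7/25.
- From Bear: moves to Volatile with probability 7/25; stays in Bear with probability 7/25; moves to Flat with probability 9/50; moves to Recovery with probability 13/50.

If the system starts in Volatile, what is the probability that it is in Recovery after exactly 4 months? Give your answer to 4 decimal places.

Propagate the distribution vector 4 months from Volatile.
After 0 months: (0.0000, 0.0000, 1.0000, 0.0000)
After 1 month: (0.1000, 0.3800, 0.2400, 0.2800)
After 2 months: (0.1912, 0.2488, 0.2680, 0.2920)
After 3 months: (0.1972, 0.2447, 0.2551, 0.3029)
After 4 months: (0.1996, 0.2418, 0.2550, 0.3037)
P(in Recovery after 4 months) = 0.1996

0.1996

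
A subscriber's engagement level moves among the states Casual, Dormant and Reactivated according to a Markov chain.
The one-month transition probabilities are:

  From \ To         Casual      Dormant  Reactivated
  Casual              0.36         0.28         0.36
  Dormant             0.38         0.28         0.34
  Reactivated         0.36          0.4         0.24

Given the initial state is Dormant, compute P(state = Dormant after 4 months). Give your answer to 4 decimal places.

0.3179

Propagate the distribution vector 4 months from Dormant.
After 0 months: (0.0000, 1.0000, 0.0000)
After 1 month: (0.3800, 0.2800, 0.3400)
After 2 months: (0.3656, 0.3208, 0.3136)
After 3 months: (0.3664, 0.3176, 0.3160)
After 4 months: (0.3664, 0.3179, 0.3157)
P(in Dormant after 4 months) = 0.3179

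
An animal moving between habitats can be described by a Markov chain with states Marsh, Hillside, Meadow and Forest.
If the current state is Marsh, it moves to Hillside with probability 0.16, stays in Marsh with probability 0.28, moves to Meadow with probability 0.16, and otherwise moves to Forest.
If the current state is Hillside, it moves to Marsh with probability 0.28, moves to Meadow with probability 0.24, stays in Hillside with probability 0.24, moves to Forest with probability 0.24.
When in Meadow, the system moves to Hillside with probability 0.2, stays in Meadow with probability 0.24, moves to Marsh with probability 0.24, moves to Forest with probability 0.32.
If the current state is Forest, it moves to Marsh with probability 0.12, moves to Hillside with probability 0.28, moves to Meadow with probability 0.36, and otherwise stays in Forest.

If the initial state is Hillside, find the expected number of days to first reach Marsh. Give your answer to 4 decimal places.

Let t(s) be the expected number of days to first reach Marsh from state s, with t(Marsh) = 0. Conditioning on the first day:
t(Hillside) = 1 + 0.24·t(Hillside) + 0.24·t(Meadow) + 0.24·t(Forest)
t(Meadow) = 1 + 0.2·t(Hillside) + 0.24·t(Meadow) + 0.32·t(Forest)
t(Forest) = 1 + 0.28·t(Hillside) + 0.36·t(Meadow) + 0.24·t(Forest)
Solving: t(Hillside) = 4.4001, t(Meadow) = 4.6346, t(Forest) = 5.1322.
Expected days from Hillside to Marsh: 4.4001.

4.4001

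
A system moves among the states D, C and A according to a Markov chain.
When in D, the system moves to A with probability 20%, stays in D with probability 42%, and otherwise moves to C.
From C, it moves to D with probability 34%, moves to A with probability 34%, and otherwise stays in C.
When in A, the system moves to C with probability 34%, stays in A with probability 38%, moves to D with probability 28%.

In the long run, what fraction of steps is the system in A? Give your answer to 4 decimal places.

Let the stationary distribution be π with π = πP and π_1 + π_2 + π_3 = 1.
π_1 = 0.42·π_1 + 0.34·π_2 + 0.28·π_3
π_2 = 0.38·π_1 + 0.32·π_2 + 0.34·π_3
Solving with the normalization constraint gives π = (0.3498, 0.3471, 0.3032).
So the stationary probability of A is 0.3032.

0.3032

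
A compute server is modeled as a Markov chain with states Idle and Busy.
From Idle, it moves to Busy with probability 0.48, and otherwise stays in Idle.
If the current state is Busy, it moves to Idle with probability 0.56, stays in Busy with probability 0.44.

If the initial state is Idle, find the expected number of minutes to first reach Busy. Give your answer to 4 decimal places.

2.0833

Let t(s) be the expected number of minutes to first reach Busy from state s, with t(Busy) = 0. Conditioning on the first minute:
t(Idle) = 1 + 0.52·t(Idle)
Solving: t(Idle) = 2.0833.
Expected minutes from Idle to Busy: 2.0833.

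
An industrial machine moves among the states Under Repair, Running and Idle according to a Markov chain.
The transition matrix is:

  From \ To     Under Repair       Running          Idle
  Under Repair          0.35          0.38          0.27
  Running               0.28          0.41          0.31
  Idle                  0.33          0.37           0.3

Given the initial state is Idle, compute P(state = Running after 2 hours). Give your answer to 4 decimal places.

Sum over the intermediate state after 1 hour:
P = P(Idle→Under Repair)·P(Under Repair→Running) + P(Idle→Running)·P(Running→Running) + P(Idle→Idle)·P(Idle→Running)
  = 0.33×0.38 + 0.37×0.41 + 0.3×0.37
  = 0.1254 + 0.1517 + 0.1110 = 0.3881

0.3881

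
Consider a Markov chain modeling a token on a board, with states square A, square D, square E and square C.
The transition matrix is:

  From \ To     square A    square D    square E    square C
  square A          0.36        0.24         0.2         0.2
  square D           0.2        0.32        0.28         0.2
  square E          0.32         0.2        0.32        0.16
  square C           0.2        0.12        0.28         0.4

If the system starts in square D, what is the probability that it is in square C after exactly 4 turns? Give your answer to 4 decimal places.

Propagate the distribution vector 4 turns from square D.
After 0 turns: (0.0000, 1.0000, 0.0000, 0.0000)
After 1 turn: (0.2000, 0.3200, 0.2800, 0.2000)
After 2 turns: (0.2656, 0.2304, 0.2752, 0.2288)
After 3 turns: (0.2755, 0.2200, 0.2698, 0.2348)
After 4 turns: (0.2765, 0.2186, 0.2687, 0.2362)
P(in square C after 4 turns) = 0.2362

0.2362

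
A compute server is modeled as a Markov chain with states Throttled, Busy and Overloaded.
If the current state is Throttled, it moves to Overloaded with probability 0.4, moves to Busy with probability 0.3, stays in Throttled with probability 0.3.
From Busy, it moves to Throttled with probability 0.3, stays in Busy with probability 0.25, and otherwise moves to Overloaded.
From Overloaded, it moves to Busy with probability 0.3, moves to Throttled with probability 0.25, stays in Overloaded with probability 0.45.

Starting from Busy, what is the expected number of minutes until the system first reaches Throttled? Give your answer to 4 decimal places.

Let t(s) be the expected number of minutes to first reach Throttled from state s, with t(Throttled) = 0. Conditioning on the first minute:
t(Busy) = 1 + 0.25·t(Busy) + 0.45·t(Overloaded)
t(Overloaded) = 1 + 0.3·t(Busy) + 0.45·t(Overloaded)
Solving: t(Busy) = 3.6036, t(Overloaded) = 3.7838.
Expected minutes from Busy to Throttled: 3.6036.

3.6036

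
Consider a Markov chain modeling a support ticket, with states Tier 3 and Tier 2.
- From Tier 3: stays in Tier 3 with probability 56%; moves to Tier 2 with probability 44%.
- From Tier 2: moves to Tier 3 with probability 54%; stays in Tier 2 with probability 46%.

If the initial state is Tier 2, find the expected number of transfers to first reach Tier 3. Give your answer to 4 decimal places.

1.8519

Let t(s) be the expected number of transfers to first reach Tier 3 from state s, with t(Tier 3) = 0. Conditioning on the first transfer:
t(Tier 2) = 1 + 0.46·t(Tier 2)
Solving: t(Tier 2) = 1.8519.
Expected transfers from Tier 2 to Tier 3: 1.8519.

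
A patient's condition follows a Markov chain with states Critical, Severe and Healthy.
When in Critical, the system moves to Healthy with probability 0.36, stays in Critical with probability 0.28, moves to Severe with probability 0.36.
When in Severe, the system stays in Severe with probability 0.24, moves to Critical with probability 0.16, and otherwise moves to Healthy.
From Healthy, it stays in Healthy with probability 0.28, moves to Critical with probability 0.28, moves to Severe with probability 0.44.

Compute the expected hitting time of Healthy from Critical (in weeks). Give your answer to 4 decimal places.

2.2876

Let t(s) be the expected number of weeks to first reach Healthy from state s, with t(Healthy) = 0. Conditioning on the first week:
t(Critical) = 1 + 0.28·t(Critical) + 0.36·t(Severe)
t(Severe) = 1 + 0.16·t(Critical) + 0.24·t(Severe)
Solving: t(Critical) = 2.2876, t(Severe) = 1.7974.
Expected weeks from Critical to Healthy: 2.2876.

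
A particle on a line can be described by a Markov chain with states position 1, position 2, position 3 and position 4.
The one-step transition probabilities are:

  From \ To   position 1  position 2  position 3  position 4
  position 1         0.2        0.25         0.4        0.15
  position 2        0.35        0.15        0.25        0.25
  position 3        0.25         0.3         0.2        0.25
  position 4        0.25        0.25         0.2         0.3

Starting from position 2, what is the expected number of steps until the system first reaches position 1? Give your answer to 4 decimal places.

Let t(s) be the expected number of steps to first reach position 1 from state s, with t(position 1) = 0. Conditioning on the first step:
t(position 2) = 1 + 0.15·t(position 2) + 0.25·t(position 3) + 0.25·t(position 4)
t(position 3) = 1 + 0.3·t(position 2) + 0.2·t(position 3) + 0.25·t(position 4)
t(position 4) = 1 + 0.25·t(position 2) + 0.2·t(position 3) + 0.3·t(position 4)
Solving: t(position 2) = 3.3208, t(position 3) = 3.6371, t(position 4) = 3.6538.
Expected steps from position 2 to position 1: 3.3208.

3.3208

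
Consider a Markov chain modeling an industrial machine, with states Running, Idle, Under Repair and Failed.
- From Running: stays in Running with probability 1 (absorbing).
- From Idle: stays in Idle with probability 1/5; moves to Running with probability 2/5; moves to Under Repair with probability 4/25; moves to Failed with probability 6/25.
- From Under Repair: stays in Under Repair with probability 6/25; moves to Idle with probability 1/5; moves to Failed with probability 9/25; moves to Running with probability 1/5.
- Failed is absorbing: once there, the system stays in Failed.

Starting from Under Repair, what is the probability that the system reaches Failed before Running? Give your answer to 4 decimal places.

Let h(s) be the probability of absorption at Failed starting from transient state s. Then h(Failed) = 1 and h(Running) = 0. By first-step analysis:
h(Idle) = 0.4·0 + 0.2·h(Idle) + 0.16·h(Under Repair) + 0.24·1
h(Under Repair) = 0.2·0 + 0.2·h(Idle) + 0.24·h(Under Repair) + 0.36·1
Solving: h(Idle) = 0.4167, h(Under Repair) = 0.5833.
Starting from Under Repair, the probability is 0.5833.

0.5833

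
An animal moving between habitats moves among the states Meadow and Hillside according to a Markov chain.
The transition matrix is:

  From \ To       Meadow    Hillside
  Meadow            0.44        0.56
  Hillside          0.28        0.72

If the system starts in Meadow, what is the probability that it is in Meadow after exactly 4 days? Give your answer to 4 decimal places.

Propagate the distribution vector 4 days from Meadow.
After 0 days: (1.0000, 0.0000)
After 1 day: (0.4400, 0.5600)
After 2 days: (0.3504, 0.6496)
After 3 days: (0.3361, 0.6639)
After 4 days: (0.3338, 0.6662)
P(in Meadow after 4 days) = 0.3338

0.3338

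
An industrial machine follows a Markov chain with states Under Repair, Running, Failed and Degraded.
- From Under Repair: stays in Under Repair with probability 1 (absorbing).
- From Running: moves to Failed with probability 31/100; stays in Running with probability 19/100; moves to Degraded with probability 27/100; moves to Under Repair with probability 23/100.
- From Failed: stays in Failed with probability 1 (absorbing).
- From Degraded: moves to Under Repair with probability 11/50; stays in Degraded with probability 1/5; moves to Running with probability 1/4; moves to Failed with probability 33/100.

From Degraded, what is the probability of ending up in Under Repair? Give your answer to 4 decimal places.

0.4060

Let h(s) be the probability of absorption at Under Repair starting from transient state s. Then h(Under Repair) = 1 and h(Failed) = 0. By first-step analysis:
h(Running) = 0.23·1 + 0.19·h(Running) + 0.31·0 + 0.27·h(Degraded)
h(Degraded) = 0.22·1 + 0.25·h(Running) + 0.33·0 + 0.2·h(Degraded)
Solving: h(Running) = 0.4193, h(Degraded) = 0.4060.
Starting from Degraded, the probability is 0.4060.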